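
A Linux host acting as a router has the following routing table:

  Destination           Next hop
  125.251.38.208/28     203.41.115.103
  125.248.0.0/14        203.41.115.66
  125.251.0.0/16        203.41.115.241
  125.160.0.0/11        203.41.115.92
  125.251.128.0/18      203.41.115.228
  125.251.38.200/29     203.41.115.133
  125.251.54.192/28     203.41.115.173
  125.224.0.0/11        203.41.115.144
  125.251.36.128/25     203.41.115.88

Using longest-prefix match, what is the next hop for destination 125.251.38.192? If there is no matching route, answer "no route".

Routes whose prefix contains 125.251.38.192:
  125.224.0.0/11 (125.224.0.0 - 125.255.255.255) -> 203.41.115.144
  125.248.0.0/14 (125.248.0.0 - 125.251.255.255) -> 203.41.115.66
  125.251.0.0/16 (125.251.0.0 - 125.251.255.255) -> 203.41.115.241
More-specific entries that do NOT match:
  125.251.38.200/29 (125.251.38.200 - 125.251.38.207) does not contain 125.251.38.192
  125.251.38.208/28 (125.251.38.208 - 125.251.38.223) does not contain 125.251.38.192
  125.251.54.192/28 (125.251.54.192 - 125.251.54.207) does not contain 125.251.38.192
  125.251.36.128/25 (125.251.36.128 - 125.251.36.255) does not contain 125.251.38.192
  125.251.128.0/18 (125.251.128.0 - 125.251.191.255) does not contain 125.251.38.192
Longest matching prefix is /16 -> next hop 203.41.115.241.

203.41.115.241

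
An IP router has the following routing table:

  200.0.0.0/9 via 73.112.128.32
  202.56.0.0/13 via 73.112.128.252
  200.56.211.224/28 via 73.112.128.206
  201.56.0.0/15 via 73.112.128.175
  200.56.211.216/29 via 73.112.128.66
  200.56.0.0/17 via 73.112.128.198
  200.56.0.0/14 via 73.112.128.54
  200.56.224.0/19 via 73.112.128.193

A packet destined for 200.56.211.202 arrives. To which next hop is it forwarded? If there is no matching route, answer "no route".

Routes whose prefix contains 200.56.211.202:
  200.0.0.0/9 (200.0.0.0 - 200.127.255.255) -> 73.112.128.32
  200.56.0.0/14 (200.56.0.0 - 200.59.255.255) -> 73.112.128.54
More-specific entries that do NOT match:
  200.56.211.216/29 (200.56.211.216 - 200.56.211.223) does not contain 200.56.211.202
  200.56.211.224/28 (200.56.211.224 - 200.56.211.239) does not contain 200.56.211.202
  200.56.224.0/19 (200.56.224.0 - 200.56.255.255) does not contain 200.56.211.202
  200.56.0.0/17 (200.56.0.0 - 200.56.127.255) does not contain 200.56.211.202
  201.56.0.0/15 (201.56.0.0 - 201.57.255.255) does not contain 200.56.211.202
Longest matching prefix is /14 -> next hop 73.112.128.54.

73.112.128.54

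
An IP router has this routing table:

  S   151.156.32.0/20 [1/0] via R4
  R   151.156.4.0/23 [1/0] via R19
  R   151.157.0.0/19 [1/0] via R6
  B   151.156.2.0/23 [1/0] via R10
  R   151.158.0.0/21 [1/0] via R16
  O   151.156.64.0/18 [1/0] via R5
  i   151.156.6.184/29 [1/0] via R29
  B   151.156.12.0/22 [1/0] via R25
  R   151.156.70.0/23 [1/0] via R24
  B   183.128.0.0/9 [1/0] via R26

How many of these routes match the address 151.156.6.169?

0

No listed prefix contains 151.156.6.169.
Total matching entries: 0.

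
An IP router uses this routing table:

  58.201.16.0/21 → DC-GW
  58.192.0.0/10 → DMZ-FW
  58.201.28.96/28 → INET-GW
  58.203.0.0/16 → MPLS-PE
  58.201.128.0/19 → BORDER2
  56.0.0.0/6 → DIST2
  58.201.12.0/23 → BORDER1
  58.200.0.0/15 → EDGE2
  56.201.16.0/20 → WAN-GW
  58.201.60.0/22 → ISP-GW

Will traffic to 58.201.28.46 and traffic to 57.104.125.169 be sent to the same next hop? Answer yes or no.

no

58.201.28.46: longest match 58.200.0.0/15 -> EDGE2
57.104.125.169: longest match 56.0.0.0/6 -> DIST2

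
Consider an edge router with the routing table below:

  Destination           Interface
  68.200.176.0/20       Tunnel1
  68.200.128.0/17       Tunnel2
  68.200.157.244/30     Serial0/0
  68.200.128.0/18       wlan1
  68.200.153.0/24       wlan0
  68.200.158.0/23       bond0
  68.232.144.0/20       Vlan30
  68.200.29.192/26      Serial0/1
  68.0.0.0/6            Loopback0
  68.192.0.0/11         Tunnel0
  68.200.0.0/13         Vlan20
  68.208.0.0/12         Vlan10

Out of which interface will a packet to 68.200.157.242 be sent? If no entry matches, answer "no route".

Routes whose prefix contains 68.200.157.242:
  68.0.0.0/6 (68.0.0.0 - 71.255.255.255) -> Loopback0
  68.192.0.0/11 (68.192.0.0 - 68.223.255.255) -> Tunnel0
  68.200.0.0/13 (68.200.0.0 - 68.207.255.255) -> Vlan20
  68.200.128.0/17 (68.200.128.0 - 68.200.255.255) -> Tunnel2
  68.200.128.0/18 (68.200.128.0 - 68.200.191.255) -> wlan1
More-specific entries that do NOT match:
  68.200.157.244/30 (68.200.157.244 - 68.200.157.247) does not contain 68.200.157.242
  68.200.29.192/26 (68.200.29.192 - 68.200.29.255) does not contain 68.200.157.242
  68.200.153.0/24 (68.200.153.0 - 68.200.153.255) does not contain 68.200.157.242
  68.200.158.0/23 (68.200.158.0 - 68.200.159.255) does not contain 68.200.157.242
  68.200.176.0/20 (68.200.176.0 - 68.200.191.255) does not contain 68.200.157.242
  68.232.144.0/20 (68.232.144.0 - 68.232.159.255) does not contain 68.200.157.242
Longest matching prefix is /18 -> interface wlan1.

wlan1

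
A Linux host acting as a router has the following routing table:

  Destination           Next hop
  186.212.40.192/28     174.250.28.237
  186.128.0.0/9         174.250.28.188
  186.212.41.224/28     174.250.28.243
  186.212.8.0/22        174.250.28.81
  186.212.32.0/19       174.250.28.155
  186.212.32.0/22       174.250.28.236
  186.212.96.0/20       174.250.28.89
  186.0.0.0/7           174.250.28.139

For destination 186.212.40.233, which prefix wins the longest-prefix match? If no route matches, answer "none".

Entries matching 186.212.40.233:
  186.0.0.0/7 (186.0.0.0 - 187.255.255.255)
  186.128.0.0/9 (186.128.0.0 - 186.255.255.255)
  186.212.32.0/19 (186.212.32.0 - 186.212.63.255)
Most specific is 186.212.32.0/19.

186.212.32.0/19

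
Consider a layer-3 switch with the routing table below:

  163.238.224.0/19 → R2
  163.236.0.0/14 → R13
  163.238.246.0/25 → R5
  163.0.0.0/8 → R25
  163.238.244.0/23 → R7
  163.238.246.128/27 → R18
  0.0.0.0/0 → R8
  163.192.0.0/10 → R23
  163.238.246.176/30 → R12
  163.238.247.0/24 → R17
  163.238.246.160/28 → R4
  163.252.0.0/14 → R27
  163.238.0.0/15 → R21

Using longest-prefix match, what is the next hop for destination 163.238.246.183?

R2

Routes whose prefix contains 163.238.246.183:
  0.0.0.0/0 (default, matches everything) -> R8
  163.0.0.0/8 (163.0.0.0 - 163.255.255.255) -> R25
  163.192.0.0/10 (163.192.0.0 - 163.255.255.255) -> R23
  163.236.0.0/14 (163.236.0.0 - 163.239.255.255) -> R13
  163.238.0.0/15 (163.238.0.0 - 163.239.255.255) -> R21
  163.238.224.0/19 (163.238.224.0 - 163.238.255.255) -> R2
More-specific entries that do NOT match:
  163.238.246.176/30 (163.238.246.176 - 163.238.246.179) does not contain 163.238.246.183
  163.238.246.160/28 (163.238.246.160 - 163.238.246.175) does not contain 163.238.246.183
  163.238.246.128/27 (163.238.246.128 - 163.238.246.159) does not contain 163.238.246.183
  163.238.246.0/25 (163.238.246.0 - 163.238.246.127) does not contain 163.238.246.183
  163.238.247.0/24 (163.238.247.0 - 163.238.247.255) does not contain 163.238.246.183
  163.238.244.0/23 (163.238.244.0 - 163.238.245.255) does not contain 163.238.246.183
Longest matching prefix is /19 -> next hop R2.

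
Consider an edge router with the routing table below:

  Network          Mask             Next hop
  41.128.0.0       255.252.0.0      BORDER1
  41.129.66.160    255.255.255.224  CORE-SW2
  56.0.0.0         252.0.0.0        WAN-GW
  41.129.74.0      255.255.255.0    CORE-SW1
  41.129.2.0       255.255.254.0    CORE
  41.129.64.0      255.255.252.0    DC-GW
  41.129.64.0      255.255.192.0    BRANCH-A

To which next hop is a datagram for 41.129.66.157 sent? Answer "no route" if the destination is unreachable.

Routes whose prefix contains 41.129.66.157:
  41.128.0.0/14 (41.128.0.0 - 41.131.255.255) -> BORDER1
  41.129.64.0/18 (41.129.64.0 - 41.129.127.255) -> BRANCH-A
  41.129.64.0/22 (41.129.64.0 - 41.129.67.255) -> DC-GW
More-specific entries that do NOT match:
  41.129.66.160/27 (41.129.66.160 - 41.129.66.191) does not contain 41.129.66.157
  41.129.74.0/24 (41.129.74.0 - 41.129.74.255) does not contain 41.129.66.157
  41.129.2.0/23 (41.129.2.0 - 41.129.3.255) does not contain 41.129.66.157
Longest matching prefix is /22 -> next hop DC-GW.

DC-GW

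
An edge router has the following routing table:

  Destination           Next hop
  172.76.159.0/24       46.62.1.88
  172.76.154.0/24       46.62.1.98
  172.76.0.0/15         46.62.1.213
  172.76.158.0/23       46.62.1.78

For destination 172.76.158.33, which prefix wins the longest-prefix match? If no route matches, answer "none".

172.76.158.0/23

Entries matching 172.76.158.33:
  172.76.0.0/15 (172.76.0.0 - 172.77.255.255)
  172.76.158.0/23 (172.76.158.0 - 172.76.159.255)
Most specific is 172.76.158.0/23.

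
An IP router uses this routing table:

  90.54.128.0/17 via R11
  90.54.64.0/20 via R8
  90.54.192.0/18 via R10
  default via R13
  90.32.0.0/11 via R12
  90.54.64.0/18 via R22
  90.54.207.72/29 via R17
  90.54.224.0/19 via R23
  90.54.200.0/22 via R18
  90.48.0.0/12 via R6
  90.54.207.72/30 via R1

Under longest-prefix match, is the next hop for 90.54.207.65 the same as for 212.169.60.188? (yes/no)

90.54.207.65: longest match 90.54.192.0/18 -> R10
212.169.60.188: longest match 0.0.0.0/0 -> R13

no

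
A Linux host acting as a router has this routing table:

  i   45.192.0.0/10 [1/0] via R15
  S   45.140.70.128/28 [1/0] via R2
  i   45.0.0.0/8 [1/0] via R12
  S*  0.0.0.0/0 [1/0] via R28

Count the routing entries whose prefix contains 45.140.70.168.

2

Prefixes containing 45.140.70.168:
  0.0.0.0/0 (default, matches everything)
  45.0.0.0/8 (45.0.0.0 - 45.255.255.255)
Total matching entries: 2.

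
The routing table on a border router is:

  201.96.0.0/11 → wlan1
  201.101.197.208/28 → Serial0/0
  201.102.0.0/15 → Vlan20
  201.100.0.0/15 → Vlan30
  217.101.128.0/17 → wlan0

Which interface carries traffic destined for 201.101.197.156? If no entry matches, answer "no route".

Routes whose prefix contains 201.101.197.156:
  201.96.0.0/11 (201.96.0.0 - 201.127.255.255) -> wlan1
  201.100.0.0/15 (201.100.0.0 - 201.101.255.255) -> Vlan30
More-specific entries that do NOT match:
  201.101.197.208/28 (201.101.197.208 - 201.101.197.223) does not contain 201.101.197.156
  217.101.128.0/17 (217.101.128.0 - 217.101.255.255) does not contain 201.101.197.156
Longest matching prefix is /15 -> interface Vlan30.

Vlan30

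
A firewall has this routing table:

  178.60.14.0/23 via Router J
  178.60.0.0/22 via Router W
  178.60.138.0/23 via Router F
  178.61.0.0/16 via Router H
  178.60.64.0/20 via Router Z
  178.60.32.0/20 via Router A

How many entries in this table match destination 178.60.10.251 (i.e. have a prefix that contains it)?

0

No listed prefix contains 178.60.10.251.
Total matching entries: 0.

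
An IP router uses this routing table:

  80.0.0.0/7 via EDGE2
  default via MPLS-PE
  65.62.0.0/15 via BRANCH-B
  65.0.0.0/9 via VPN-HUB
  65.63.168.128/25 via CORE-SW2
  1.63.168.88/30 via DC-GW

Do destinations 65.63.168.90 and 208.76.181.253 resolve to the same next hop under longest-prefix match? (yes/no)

no

65.63.168.90: longest match 65.62.0.0/15 -> BRANCH-B
208.76.181.253: longest match 0.0.0.0/0 -> MPLS-PE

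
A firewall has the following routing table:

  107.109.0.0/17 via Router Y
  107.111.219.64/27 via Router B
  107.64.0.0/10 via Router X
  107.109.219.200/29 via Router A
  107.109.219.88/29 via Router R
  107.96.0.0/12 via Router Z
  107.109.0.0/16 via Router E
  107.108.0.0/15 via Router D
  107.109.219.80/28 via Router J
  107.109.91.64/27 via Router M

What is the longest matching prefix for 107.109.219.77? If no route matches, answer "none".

Entries matching 107.109.219.77:
  107.64.0.0/10 (107.64.0.0 - 107.127.255.255)
  107.96.0.0/12 (107.96.0.0 - 107.111.255.255)
  107.108.0.0/15 (107.108.0.0 - 107.109.255.255)
  107.109.0.0/16 (107.109.0.0 - 107.109.255.255)
Most specific is 107.109.0.0/16.

107.109.0.0/16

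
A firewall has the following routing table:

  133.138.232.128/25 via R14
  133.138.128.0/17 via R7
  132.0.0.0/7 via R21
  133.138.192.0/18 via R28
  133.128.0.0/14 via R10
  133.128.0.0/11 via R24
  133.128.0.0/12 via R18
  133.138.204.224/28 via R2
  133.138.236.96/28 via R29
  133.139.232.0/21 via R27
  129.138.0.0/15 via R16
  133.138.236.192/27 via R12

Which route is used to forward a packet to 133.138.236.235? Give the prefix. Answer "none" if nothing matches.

Entries matching 133.138.236.235:
  132.0.0.0/7 (132.0.0.0 - 133.255.255.255)
  133.128.0.0/11 (133.128.0.0 - 133.159.255.255)
  133.128.0.0/12 (133.128.0.0 - 133.143.255.255)
  133.138.128.0/17 (133.138.128.0 - 133.138.255.255)
  133.138.192.0/18 (133.138.192.0 - 133.138.255.255)
Most specific is 133.138.192.0/18.

133.138.192.0/18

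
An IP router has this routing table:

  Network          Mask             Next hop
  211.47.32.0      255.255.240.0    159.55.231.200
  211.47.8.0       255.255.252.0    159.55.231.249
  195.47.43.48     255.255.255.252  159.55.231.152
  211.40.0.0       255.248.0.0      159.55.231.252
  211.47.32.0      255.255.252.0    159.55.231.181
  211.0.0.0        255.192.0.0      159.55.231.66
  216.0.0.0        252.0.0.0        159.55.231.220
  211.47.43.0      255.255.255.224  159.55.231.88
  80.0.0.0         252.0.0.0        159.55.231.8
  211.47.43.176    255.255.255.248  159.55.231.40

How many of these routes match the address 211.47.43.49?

3

Prefixes containing 211.47.43.49:
  211.0.0.0/10 (211.0.0.0 - 211.63.255.255)
  211.40.0.0/13 (211.40.0.0 - 211.47.255.255)
  211.47.32.0/20 (211.47.32.0 - 211.47.47.255)
Total matching entries: 3.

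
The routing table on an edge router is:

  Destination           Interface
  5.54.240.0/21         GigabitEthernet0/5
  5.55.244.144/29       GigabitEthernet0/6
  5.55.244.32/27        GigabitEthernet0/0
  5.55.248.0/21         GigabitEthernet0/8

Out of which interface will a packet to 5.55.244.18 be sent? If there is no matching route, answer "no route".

no route

No entry's prefix contains 5.55.244.18; there is no default route.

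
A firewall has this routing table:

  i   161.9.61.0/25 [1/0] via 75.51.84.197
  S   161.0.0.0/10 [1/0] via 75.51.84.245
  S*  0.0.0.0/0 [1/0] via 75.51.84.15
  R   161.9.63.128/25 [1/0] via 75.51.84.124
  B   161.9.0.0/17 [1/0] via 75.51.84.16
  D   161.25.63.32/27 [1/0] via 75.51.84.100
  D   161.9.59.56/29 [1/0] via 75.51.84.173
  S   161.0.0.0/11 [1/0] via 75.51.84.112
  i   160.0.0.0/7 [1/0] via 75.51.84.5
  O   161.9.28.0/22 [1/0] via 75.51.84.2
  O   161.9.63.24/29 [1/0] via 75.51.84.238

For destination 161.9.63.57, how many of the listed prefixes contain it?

Prefixes containing 161.9.63.57:
  0.0.0.0/0 (default, matches everything)
  160.0.0.0/7 (160.0.0.0 - 161.255.255.255)
  161.0.0.0/10 (161.0.0.0 - 161.63.255.255)
  161.0.0.0/11 (161.0.0.0 - 161.31.255.255)
  161.9.0.0/17 (161.9.0.0 - 161.9.127.255)
Total matching entries: 5.

5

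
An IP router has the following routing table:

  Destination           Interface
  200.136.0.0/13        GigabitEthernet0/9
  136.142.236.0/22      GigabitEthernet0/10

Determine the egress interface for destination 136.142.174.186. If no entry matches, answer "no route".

No entry's prefix contains 136.142.174.186; there is no default route.

no route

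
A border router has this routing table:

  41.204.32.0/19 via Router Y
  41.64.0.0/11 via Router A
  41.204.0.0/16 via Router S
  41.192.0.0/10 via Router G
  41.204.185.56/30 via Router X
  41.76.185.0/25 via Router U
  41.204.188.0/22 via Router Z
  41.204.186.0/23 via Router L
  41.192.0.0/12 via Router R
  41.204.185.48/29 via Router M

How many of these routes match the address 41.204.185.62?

Prefixes containing 41.204.185.62:
  41.192.0.0/10 (41.192.0.0 - 41.255.255.255)
  41.192.0.0/12 (41.192.0.0 - 41.207.255.255)
  41.204.0.0/16 (41.204.0.0 - 41.204.255.255)
Total matching entries: 3.

3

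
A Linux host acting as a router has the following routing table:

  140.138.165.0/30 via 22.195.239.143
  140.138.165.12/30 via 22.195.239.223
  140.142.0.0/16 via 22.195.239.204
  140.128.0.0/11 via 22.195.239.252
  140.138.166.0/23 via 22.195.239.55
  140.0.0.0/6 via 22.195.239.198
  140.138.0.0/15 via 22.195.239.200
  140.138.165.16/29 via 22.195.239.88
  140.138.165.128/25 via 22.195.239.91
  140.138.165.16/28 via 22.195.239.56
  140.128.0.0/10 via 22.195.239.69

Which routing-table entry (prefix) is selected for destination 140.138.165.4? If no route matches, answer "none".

140.138.0.0/15

Entries matching 140.138.165.4:
  140.0.0.0/6 (140.0.0.0 - 143.255.255.255)
  140.128.0.0/10 (140.128.0.0 - 140.191.255.255)
  140.128.0.0/11 (140.128.0.0 - 140.159.255.255)
  140.138.0.0/15 (140.138.0.0 - 140.139.255.255)
Most specific is 140.138.0.0/15.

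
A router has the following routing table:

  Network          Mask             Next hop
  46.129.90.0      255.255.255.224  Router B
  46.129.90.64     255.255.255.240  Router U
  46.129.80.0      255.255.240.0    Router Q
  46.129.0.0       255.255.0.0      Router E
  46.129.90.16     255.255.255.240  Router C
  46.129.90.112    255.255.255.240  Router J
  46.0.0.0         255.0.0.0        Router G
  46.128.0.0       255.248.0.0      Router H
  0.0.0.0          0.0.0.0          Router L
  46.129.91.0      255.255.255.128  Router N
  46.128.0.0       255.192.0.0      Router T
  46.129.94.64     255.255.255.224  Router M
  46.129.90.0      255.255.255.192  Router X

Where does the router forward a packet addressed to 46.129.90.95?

Router Q

Routes whose prefix contains 46.129.90.95:
  0.0.0.0/0 (default, matches everything) -> Router L
  46.0.0.0/8 (46.0.0.0 - 46.255.255.255) -> Router G
  46.128.0.0/10 (46.128.0.0 - 46.191.255.255) -> Router T
  46.128.0.0/13 (46.128.0.0 - 46.135.255.255) -> Router H
  46.129.0.0/16 (46.129.0.0 - 46.129.255.255) -> Router E
  46.129.80.0/20 (46.129.80.0 - 46.129.95.255) -> Router Q
More-specific entries that do NOT match:
  46.129.90.64/28 (46.129.90.64 - 46.129.90.79) does not contain 46.129.90.95
  46.129.90.16/28 (46.129.90.16 - 46.129.90.31) does not contain 46.129.90.95
  46.129.90.112/28 (46.129.90.112 - 46.129.90.127) does not contain 46.129.90.95
  46.129.90.0/27 (46.129.90.0 - 46.129.90.31) does not contain 46.129.90.95
  46.129.94.64/27 (46.129.94.64 - 46.129.94.95) does not contain 46.129.90.95
  46.129.90.0/26 (46.129.90.0 - 46.129.90.63) does not contain 46.129.90.95
  46.129.91.0/25 (46.129.91.0 - 46.129.91.127) does not contain 46.129.90.95
Longest matching prefix is /20 -> next hop Router Q.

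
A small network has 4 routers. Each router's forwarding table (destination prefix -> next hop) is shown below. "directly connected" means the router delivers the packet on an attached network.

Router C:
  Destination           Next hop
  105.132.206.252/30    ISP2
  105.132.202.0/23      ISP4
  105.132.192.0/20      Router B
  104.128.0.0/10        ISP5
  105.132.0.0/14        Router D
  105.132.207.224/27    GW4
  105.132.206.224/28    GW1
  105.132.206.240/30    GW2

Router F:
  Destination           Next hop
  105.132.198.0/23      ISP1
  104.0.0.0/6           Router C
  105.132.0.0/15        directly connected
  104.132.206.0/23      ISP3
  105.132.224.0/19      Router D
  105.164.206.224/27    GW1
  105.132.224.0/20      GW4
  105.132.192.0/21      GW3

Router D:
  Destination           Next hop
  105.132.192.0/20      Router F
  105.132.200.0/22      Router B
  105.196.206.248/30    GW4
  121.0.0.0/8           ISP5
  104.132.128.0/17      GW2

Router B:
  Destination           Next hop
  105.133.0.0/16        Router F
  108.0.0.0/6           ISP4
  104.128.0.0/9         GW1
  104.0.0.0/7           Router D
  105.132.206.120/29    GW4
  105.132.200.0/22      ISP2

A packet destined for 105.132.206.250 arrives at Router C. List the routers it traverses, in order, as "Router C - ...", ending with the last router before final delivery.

At Router C: longest match for 105.132.206.250 is 105.132.192.0/20 -> Router B
At Router B: longest match for 105.132.206.250 is 104.0.0.0/7 -> Router D
At Router D: longest match for 105.132.206.250 is 105.132.192.0/20 -> Router F
At Router F: longest match for 105.132.206.250 is 105.132.0.0/15 -> directly connected

Router C - Router B - Router D - Router F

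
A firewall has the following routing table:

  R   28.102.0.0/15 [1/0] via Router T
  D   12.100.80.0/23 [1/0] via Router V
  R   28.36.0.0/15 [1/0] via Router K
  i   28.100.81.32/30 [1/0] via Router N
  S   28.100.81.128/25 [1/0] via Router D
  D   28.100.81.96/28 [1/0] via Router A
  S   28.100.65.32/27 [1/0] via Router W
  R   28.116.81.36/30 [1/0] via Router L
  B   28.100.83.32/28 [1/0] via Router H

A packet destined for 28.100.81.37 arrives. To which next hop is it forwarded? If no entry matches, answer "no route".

no route

No entry's prefix contains 28.100.81.37; there is no default route.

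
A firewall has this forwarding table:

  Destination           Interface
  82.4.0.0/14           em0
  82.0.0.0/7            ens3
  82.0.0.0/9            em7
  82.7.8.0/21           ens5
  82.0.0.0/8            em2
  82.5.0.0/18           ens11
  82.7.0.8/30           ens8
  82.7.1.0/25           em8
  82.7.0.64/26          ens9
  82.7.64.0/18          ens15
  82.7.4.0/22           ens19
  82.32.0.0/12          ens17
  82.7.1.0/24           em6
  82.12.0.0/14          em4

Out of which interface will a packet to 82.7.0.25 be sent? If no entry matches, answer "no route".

Routes whose prefix contains 82.7.0.25:
  82.0.0.0/7 (82.0.0.0 - 83.255.255.255) -> ens3
  82.0.0.0/8 (82.0.0.0 - 82.255.255.255) -> em2
  82.0.0.0/9 (82.0.0.0 - 82.127.255.255) -> em7
  82.4.0.0/14 (82.4.0.0 - 82.7.255.255) -> em0
More-specific entries that do NOT match:
  82.7.0.8/30 (82.7.0.8 - 82.7.0.11) does not contain 82.7.0.25
  82.7.0.64/26 (82.7.0.64 - 82.7.0.127) does not contain 82.7.0.25
  82.7.1.0/25 (82.7.1.0 - 82.7.1.127) does not contain 82.7.0.25
  82.7.1.0/24 (82.7.1.0 - 82.7.1.255) does not contain 82.7.0.25
  82.7.4.0/22 (82.7.4.0 - 82.7.7.255) does not contain 82.7.0.25
  82.7.8.0/21 (82.7.8.0 - 82.7.15.255) does not contain 82.7.0.25
  82.5.0.0/18 (82.5.0.0 - 82.5.63.255) does not contain 82.7.0.25
  82.7.64.0/18 (82.7.64.0 - 82.7.127.255) does not contain 82.7.0.25
Longest matching prefix is /14 -> interface em0.

em0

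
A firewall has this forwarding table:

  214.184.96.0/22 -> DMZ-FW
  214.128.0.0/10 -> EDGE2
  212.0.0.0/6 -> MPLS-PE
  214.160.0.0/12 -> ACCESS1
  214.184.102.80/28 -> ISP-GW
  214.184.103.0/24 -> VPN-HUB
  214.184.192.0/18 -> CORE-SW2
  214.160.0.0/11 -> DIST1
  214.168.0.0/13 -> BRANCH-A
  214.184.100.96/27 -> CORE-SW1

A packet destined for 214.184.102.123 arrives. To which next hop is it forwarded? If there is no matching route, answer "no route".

Routes whose prefix contains 214.184.102.123:
  212.0.0.0/6 (212.0.0.0 - 215.255.255.255) -> MPLS-PE
  214.128.0.0/10 (214.128.0.0 - 214.191.255.255) -> EDGE2
  214.160.0.0/11 (214.160.0.0 - 214.191.255.255) -> DIST1
More-specific entries that do NOT match:
  214.184.102.80/28 (214.184.102.80 - 214.184.102.95) does not contain 214.184.102.123
  214.184.100.96/27 (214.184.100.96 - 214.184.100.127) does not contain 214.184.102.123
  214.184.103.0/24 (214.184.103.0 - 214.184.103.255) does not contain 214.184.102.123
  214.184.96.0/22 (214.184.96.0 - 214.184.99.255) does not contain 214.184.102.123
  214.184.192.0/18 (214.184.192.0 - 214.184.255.255) does not contain 214.184.102.123
  214.168.0.0/13 (214.168.0.0 - 214.175.255.255) does not contain 214.184.102.123
  214.160.0.0/12 (214.160.0.0 - 214.175.255.255) does not contain 214.184.102.123
Longest matching prefix is /11 -> next hop DIST1.

DIST1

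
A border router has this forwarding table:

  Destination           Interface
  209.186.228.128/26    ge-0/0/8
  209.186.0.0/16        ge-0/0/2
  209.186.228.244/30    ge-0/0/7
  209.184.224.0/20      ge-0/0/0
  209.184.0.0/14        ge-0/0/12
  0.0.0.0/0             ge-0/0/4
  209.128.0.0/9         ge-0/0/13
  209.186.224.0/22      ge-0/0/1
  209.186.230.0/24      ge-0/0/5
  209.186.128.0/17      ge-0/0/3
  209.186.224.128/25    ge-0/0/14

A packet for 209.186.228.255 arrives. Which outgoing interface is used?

ge-0/0/3

Routes whose prefix contains 209.186.228.255:
  0.0.0.0/0 (default, matches everything) -> ge-0/0/4
  209.128.0.0/9 (209.128.0.0 - 209.255.255.255) -> ge-0/0/13
  209.184.0.0/14 (209.184.0.0 - 209.187.255.255) -> ge-0/0/12
  209.186.0.0/16 (209.186.0.0 - 209.186.255.255) -> ge-0/0/2
  209.186.128.0/17 (209.186.128.0 - 209.186.255.255) -> ge-0/0/3
More-specific entries that do NOT match:
  209.186.228.244/30 (209.186.228.244 - 209.186.228.247) does not contain 209.186.228.255
  209.186.228.128/26 (209.186.228.128 - 209.186.228.191) does not contain 209.186.228.255
  209.186.224.128/25 (209.186.224.128 - 209.186.224.255) does not contain 209.186.228.255
  209.186.230.0/24 (209.186.230.0 - 209.186.230.255) does not contain 209.186.228.255
  209.186.224.0/22 (209.186.224.0 - 209.186.227.255) does not contain 209.186.228.255
  209.184.224.0/20 (209.184.224.0 - 209.184.239.255) does not contain 209.186.228.255
Longest matching prefix is /17 -> interface ge-0/0/3.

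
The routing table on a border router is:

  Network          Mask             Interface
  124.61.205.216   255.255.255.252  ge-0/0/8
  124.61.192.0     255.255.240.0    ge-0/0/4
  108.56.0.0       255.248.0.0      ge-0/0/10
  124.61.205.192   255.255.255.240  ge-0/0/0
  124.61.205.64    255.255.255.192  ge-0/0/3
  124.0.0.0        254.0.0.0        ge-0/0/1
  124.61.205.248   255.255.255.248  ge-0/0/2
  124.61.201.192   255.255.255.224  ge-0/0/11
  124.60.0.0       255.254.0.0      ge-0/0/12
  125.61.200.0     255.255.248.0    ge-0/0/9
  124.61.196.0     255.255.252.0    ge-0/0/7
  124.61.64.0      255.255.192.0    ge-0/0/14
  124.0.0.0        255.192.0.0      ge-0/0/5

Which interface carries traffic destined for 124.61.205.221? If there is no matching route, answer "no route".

ge-0/0/4

Routes whose prefix contains 124.61.205.221:
  124.0.0.0/7 (124.0.0.0 - 125.255.255.255) -> ge-0/0/1
  124.0.0.0/10 (124.0.0.0 - 124.63.255.255) -> ge-0/0/5
  124.60.0.0/15 (124.60.0.0 - 124.61.255.255) -> ge-0/0/12
  124.61.192.0/20 (124.61.192.0 - 124.61.207.255) -> ge-0/0/4
More-specific entries that do NOT match:
  124.61.205.216/30 (124.61.205.216 - 124.61.205.219) does not contain 124.61.205.221
  124.61.205.248/29 (124.61.205.248 - 124.61.205.255) does not contain 124.61.205.221
  124.61.205.192/28 (124.61.205.192 - 124.61.205.207) does not contain 124.61.205.221
  124.61.201.192/27 (124.61.201.192 - 124.61.201.223) does not contain 124.61.205.221
  124.61.205.64/26 (124.61.205.64 - 124.61.205.127) does not contain 124.61.205.221
  124.61.196.0/22 (124.61.196.0 - 124.61.199.255) does not contain 124.61.205.221
  125.61.200.0/21 (125.61.200.0 - 125.61.207.255) does not contain 124.61.205.221
Longest matching prefix is /20 -> interface ge-0/0/4.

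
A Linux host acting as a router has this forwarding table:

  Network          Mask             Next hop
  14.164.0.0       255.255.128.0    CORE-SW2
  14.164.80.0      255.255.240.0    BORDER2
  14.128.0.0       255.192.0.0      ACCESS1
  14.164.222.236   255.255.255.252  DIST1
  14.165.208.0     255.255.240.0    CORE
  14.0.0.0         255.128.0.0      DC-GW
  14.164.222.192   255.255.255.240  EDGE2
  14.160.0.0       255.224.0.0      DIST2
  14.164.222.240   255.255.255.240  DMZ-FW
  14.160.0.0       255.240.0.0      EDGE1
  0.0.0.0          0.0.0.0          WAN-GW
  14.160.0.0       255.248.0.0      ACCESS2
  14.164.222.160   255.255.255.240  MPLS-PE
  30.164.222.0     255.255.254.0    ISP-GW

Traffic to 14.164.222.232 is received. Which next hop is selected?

ACCESS2

Routes whose prefix contains 14.164.222.232:
  0.0.0.0/0 (default, matches everything) -> WAN-GW
  14.128.0.0/10 (14.128.0.0 - 14.191.255.255) -> ACCESS1
  14.160.0.0/11 (14.160.0.0 - 14.191.255.255) -> DIST2
  14.160.0.0/12 (14.160.0.0 - 14.175.255.255) -> EDGE1
  14.160.0.0/13 (14.160.0.0 - 14.167.255.255) -> ACCESS2
More-specific entries that do NOT match:
  14.164.222.236/30 (14.164.222.236 - 14.164.222.239) does not contain 14.164.222.232
  14.164.222.192/28 (14.164.222.192 - 14.164.222.207) does not contain 14.164.222.232
  14.164.222.240/28 (14.164.222.240 - 14.164.222.255) does not contain 14.164.222.232
  14.164.222.160/28 (14.164.222.160 - 14.164.222.175) does not contain 14.164.222.232
  30.164.222.0/23 (30.164.222.0 - 30.164.223.255) does not contain 14.164.222.232
  14.164.80.0/20 (14.164.80.0 - 14.164.95.255) does not contain 14.164.222.232
  14.165.208.0/20 (14.165.208.0 - 14.165.223.255) does not contain 14.164.222.232
  14.164.0.0/17 (14.164.0.0 - 14.164.127.255) does not contain 14.164.222.232
Longest matching prefix is /13 -> next hop ACCESS2.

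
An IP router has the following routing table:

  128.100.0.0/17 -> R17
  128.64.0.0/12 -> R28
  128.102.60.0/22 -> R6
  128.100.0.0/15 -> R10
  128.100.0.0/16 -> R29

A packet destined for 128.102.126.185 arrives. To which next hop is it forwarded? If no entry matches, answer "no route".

no route

No entry's prefix contains 128.102.126.185; there is no default route.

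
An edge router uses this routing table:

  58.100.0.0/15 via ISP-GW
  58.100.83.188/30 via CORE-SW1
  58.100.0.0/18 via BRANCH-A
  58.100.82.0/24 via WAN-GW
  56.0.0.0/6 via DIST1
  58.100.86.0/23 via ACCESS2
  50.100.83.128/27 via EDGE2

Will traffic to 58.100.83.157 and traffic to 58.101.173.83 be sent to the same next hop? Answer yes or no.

yes

58.100.83.157: longest match 58.100.0.0/15 -> ISP-GW
58.101.173.83: longest match 58.100.0.0/15 -> ISP-GW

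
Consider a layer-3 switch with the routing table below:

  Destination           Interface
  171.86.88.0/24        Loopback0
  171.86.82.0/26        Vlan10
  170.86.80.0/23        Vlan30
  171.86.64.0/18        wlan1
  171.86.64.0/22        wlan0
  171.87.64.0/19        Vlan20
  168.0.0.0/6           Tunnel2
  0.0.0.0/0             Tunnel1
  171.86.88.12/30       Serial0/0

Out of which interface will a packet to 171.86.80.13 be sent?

Routes whose prefix contains 171.86.80.13:
  0.0.0.0/0 (default, matches everything) -> Tunnel1
  168.0.0.0/6 (168.0.0.0 - 171.255.255.255) -> Tunnel2
  171.86.64.0/18 (171.86.64.0 - 171.86.127.255) -> wlan1
More-specific entries that do NOT match:
  171.86.88.12/30 (171.86.88.12 - 171.86.88.15) does not contain 171.86.80.13
  171.86.82.0/26 (171.86.82.0 - 171.86.82.63) does not contain 171.86.80.13
  171.86.88.0/24 (171.86.88.0 - 171.86.88.255) does not contain 171.86.80.13
  170.86.80.0/23 (170.86.80.0 - 170.86.81.255) does not contain 171.86.80.13
  171.86.64.0/22 (171.86.64.0 - 171.86.67.255) does not contain 171.86.80.13
  171.87.64.0/19 (171.87.64.0 - 171.87.95.255) does not contain 171.86.80.13
Longest matching prefix is /18 -> interface wlan1.

wlan1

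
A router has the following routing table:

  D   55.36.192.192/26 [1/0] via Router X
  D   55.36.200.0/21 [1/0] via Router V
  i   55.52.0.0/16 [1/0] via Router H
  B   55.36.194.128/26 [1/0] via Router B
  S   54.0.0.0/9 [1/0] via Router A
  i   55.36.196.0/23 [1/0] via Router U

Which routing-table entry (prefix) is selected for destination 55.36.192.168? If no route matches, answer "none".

55.36.192.168 is outside every listed prefix and there is no default route.

none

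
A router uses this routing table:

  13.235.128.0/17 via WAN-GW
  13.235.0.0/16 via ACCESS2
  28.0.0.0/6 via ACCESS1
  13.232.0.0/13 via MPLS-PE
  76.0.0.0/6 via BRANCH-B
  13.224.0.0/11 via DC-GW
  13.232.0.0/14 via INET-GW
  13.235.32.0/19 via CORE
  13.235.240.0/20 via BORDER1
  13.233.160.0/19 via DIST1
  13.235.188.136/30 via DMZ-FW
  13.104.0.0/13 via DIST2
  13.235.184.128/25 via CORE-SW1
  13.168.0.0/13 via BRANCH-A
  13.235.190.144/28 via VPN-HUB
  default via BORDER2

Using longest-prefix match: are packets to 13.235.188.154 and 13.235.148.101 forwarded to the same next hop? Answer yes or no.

13.235.188.154: longest match 13.235.128.0/17 -> WAN-GW
13.235.148.101: longest match 13.235.128.0/17 -> WAN-GW

yes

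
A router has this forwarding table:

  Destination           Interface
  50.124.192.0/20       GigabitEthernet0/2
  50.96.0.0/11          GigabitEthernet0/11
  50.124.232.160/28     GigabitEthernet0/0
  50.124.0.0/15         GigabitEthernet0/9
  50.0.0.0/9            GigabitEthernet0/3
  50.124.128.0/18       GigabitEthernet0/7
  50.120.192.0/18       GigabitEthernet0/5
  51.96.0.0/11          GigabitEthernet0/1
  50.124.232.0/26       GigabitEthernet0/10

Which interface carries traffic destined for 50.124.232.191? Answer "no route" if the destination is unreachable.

GigabitEthernet0/9

Routes whose prefix contains 50.124.232.191:
  50.0.0.0/9 (50.0.0.0 - 50.127.255.255) -> GigabitEthernet0/3
  50.96.0.0/11 (50.96.0.0 - 50.127.255.255) -> GigabitEthernet0/11
  50.124.0.0/15 (50.124.0.0 - 50.125.255.255) -> GigabitEthernet0/9
More-specific entries that do NOT match:
  50.124.232.160/28 (50.124.232.160 - 50.124.232.175) does not contain 50.124.232.191
  50.124.232.0/26 (50.124.232.0 - 50.124.232.63) does not contain 50.124.232.191
  50.124.192.0/20 (50.124.192.0 - 50.124.207.255) does not contain 50.124.232.191
  50.124.128.0/18 (50.124.128.0 - 50.124.191.255) does not contain 50.124.232.191
  50.120.192.0/18 (50.120.192.0 - 50.120.255.255) does not contain 50.124.232.191
Longest matching prefix is /15 -> interface GigabitEthernet0/9.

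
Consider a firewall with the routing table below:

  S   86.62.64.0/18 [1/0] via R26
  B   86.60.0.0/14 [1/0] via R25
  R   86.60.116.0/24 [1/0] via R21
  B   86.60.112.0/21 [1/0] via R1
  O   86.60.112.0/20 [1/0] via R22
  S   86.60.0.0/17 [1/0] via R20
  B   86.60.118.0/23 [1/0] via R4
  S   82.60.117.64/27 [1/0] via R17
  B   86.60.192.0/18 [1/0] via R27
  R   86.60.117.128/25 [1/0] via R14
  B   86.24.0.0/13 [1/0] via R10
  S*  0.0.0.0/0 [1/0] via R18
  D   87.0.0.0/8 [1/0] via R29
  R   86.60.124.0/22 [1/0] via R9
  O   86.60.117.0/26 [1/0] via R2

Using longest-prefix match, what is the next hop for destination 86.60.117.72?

Routes whose prefix contains 86.60.117.72:
  0.0.0.0/0 (default, matches everything) -> R18
  86.60.0.0/14 (86.60.0.0 - 86.63.255.255) -> R25
  86.60.0.0/17 (86.60.0.0 - 86.60.127.255) -> R20
  86.60.112.0/20 (86.60.112.0 - 86.60.127.255) -> R22
  86.60.112.0/21 (86.60.112.0 - 86.60.119.255) -> R1
More-specific entries that do NOT match:
  82.60.117.64/27 (82.60.117.64 - 82.60.117.95) does not contain 86.60.117.72
  86.60.117.0/26 (86.60.117.0 - 86.60.117.63) does not contain 86.60.117.72
  86.60.117.128/25 (86.60.117.128 - 86.60.117.255) does not contain 86.60.117.72
  86.60.116.0/24 (86.60.116.0 - 86.60.116.255) does not contain 86.60.117.72
  86.60.118.0/23 (86.60.118.0 - 86.60.119.255) does not contain 86.60.117.72
  86.60.124.0/22 (86.60.124.0 - 86.60.127.255) does not contain 86.60.117.72
Longest matching prefix is /21 -> next hop R1.

R1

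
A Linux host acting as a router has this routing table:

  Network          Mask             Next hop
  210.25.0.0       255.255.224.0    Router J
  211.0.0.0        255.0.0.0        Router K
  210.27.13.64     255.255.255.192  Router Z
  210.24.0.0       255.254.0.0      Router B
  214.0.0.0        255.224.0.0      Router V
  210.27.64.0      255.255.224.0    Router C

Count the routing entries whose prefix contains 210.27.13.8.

No listed prefix contains 210.27.13.8.
Total matching entries: 0.

0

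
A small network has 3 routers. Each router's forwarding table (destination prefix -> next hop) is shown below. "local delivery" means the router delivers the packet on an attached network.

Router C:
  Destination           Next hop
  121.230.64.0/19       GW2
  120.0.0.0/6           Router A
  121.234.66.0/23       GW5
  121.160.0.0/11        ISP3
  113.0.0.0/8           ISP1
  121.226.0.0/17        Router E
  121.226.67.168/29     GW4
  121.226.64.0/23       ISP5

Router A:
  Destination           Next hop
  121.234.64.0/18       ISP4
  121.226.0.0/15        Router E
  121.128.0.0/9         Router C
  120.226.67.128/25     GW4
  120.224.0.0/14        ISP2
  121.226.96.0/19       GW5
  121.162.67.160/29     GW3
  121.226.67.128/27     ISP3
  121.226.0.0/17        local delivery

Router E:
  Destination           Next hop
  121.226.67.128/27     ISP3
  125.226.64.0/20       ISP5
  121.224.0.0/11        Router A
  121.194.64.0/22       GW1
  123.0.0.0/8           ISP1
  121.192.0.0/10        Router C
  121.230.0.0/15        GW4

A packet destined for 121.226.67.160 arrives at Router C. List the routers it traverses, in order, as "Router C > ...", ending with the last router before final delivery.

At Router C: longest match for 121.226.67.160 is 121.226.0.0/17 -> Router E
At Router E: longest match for 121.226.67.160 is 121.224.0.0/11 -> Router A
At Router A: longest match for 121.226.67.160 is 121.226.0.0/17 -> local delivery

Router C > Router E > Router A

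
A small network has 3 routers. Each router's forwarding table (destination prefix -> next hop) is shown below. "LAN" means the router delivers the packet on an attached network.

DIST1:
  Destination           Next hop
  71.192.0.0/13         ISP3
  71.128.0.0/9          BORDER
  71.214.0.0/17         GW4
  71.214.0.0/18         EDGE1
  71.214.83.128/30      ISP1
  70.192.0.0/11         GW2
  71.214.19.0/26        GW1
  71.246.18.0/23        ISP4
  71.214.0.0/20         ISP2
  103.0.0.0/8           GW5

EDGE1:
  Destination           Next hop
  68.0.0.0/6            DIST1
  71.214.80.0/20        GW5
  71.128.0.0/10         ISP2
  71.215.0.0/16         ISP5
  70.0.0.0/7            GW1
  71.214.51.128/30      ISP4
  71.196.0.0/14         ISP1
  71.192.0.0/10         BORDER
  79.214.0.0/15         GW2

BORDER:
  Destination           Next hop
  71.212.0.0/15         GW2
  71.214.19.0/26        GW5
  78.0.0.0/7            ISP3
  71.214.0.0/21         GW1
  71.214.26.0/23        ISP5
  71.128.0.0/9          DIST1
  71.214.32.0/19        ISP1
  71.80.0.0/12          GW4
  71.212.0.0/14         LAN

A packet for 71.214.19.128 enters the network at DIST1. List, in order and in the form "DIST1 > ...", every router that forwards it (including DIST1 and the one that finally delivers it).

DIST1 > EDGE1 > BORDER

At DIST1: longest match for 71.214.19.128 is 71.214.0.0/18 -> EDGE1
At EDGE1: longest match for 71.214.19.128 is 71.192.0.0/10 -> BORDER
At BORDER: longest match for 71.214.19.128 is 71.212.0.0/14 -> LAN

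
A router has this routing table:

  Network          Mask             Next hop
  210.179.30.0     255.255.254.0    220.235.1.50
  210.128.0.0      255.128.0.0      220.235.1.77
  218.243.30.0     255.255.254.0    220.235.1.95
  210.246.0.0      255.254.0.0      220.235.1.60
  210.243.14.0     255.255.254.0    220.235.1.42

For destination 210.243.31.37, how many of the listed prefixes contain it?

Prefixes containing 210.243.31.37:
  210.128.0.0/9 (210.128.0.0 - 210.255.255.255)
Total matching entries: 1.

1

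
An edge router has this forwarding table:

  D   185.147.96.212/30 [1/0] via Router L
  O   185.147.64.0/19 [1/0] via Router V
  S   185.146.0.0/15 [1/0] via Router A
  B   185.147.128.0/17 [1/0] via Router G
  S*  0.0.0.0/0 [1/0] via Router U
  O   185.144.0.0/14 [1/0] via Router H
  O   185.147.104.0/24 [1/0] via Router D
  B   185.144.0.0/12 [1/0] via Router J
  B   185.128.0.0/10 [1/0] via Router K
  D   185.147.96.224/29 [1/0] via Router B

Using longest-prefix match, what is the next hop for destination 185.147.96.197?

Routes whose prefix contains 185.147.96.197:
  0.0.0.0/0 (default, matches everything) -> Router U
  185.128.0.0/10 (185.128.0.0 - 185.191.255.255) -> Router K
  185.144.0.0/12 (185.144.0.0 - 185.159.255.255) -> Router J
  185.144.0.0/14 (185.144.0.0 - 185.147.255.255) -> Router H
  185.146.0.0/15 (185.146.0.0 - 185.147.255.255) -> Router A
More-specific entries that do NOT match:
  185.147.96.212/30 (185.147.96.212 - 185.147.96.215) does not contain 185.147.96.197
  185.147.96.224/29 (185.147.96.224 - 185.147.96.231) does not contain 185.147.96.197
  185.147.104.0/24 (185.147.104.0 - 185.147.104.255) does not contain 185.147.96.197
  185.147.64.0/19 (185.147.64.0 - 185.147.95.255) does not contain 185.147.96.197
  185.147.128.0/17 (185.147.128.0 - 185.147.255.255) does not contain 185.147.96.197
Longest matching prefix is /15 -> next hop Router A.

Router A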